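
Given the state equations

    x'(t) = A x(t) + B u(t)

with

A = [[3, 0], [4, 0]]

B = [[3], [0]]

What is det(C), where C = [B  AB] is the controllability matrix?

AB = [[9], [12]]
Controllability matrix C = [B  AB] = [[3, 9], [0, 12]]
det(C) = 3·12 - 9·0 = 36 - 0 = 36
Since det(C) ≠ 0, rank(C) = 2 and the system is completely controllable.

36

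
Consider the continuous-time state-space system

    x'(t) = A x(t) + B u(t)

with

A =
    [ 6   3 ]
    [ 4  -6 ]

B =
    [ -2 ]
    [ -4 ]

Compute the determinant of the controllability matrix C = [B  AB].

-128

AB = [[-24], [16]]
Controllability matrix C = [B  AB] = [[-2, -24], [-4, 16]]
det(C) = (-2)·16 - (-24)·(-4) = -32 - 96 = -128
Since det(C) ≠ 0, rank(C) = 2 and the system is completely controllable.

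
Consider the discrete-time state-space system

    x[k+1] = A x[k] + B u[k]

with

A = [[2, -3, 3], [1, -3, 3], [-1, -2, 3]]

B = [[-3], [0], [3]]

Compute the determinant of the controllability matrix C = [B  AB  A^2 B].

135

AB = [[3], [6], [12]]
A^2B = [[24], [21], [21]]
Controllability matrix C = [B  AB  A^2B] = [[-3, 3, 24], [0, 6, 21], [3, 12, 21]]
Expanding along the first row, det(C) = (-3)·(6·21 - 21·12) - 3·(0·21 - 21·3) + 24·(0·12 - 6·3) = (-3)·(-126) - 3·(-63) + 24·(-18) = 135
Since det(C) ≠ 0, rank(C) = 3 and the system is completely controllable.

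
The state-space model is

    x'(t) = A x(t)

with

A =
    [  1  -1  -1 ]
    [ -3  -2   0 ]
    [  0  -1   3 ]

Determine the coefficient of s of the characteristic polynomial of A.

Expand det(sI - A) for the 3×3 matrix.
p(s) = s^3 - 2s^2 - 8s + 18.
(Check: constant term = det(-A) = (-1)^3 det A = 18; coefficient of s^2 = -tr A = -2.)
The coefficient of s is -8.

-8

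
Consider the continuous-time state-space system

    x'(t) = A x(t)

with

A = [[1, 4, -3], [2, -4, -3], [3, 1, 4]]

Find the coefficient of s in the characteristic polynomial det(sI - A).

-12

Expand det(sI - A) for the 3×3 matrix.
p(s) = s^3 - s^2 - 12s + 123.
(Check: constant term = det(-A) = (-1)^3 det A = 123; coefficient of s^2 = -tr A = -1.)
The coefficient of s is -12.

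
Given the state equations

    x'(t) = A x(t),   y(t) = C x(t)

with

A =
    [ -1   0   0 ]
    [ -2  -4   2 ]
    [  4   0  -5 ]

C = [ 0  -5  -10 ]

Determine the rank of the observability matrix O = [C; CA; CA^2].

2

CA = [[-30, 20, 40]]
CA^2 = [[150, -80, -160]]
Observability matrix O = [C; CA; CA^2] = [[0, -5, -10], [-30, 20, 40], [150, -80, -160]]
The columns c1, c2, c3 of O are linearly dependent: -2·c2 + c3 = 0 (check each entry), so rank(O) ≤ 2.
The 2×2 minor from rows 1, 2, columns 1, 2 is 0·20 - (-5)·(-30) = 0 - 150 = -150 ≠ 0, so rank(O) = 2.
rank(O) = 2 < n = 3, so the pair (A, C) is not completely observable.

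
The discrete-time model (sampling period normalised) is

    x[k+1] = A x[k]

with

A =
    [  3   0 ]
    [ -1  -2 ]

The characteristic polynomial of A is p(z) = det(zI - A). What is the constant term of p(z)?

-6

For a 2×2 matrix, det(zI - A) = z^2 - (tr A)z + det A.
tr A = 1, det A = -6.
So p(z) = z^2 - z - 6.
The constant term is -6.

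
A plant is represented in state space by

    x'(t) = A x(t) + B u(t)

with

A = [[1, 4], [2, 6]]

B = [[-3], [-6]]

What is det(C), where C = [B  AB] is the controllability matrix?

AB = [[-27], [-42]]
Controllability matrix C = [B  AB] = [[-3, -27], [-6, -42]]
det(C) = (-3)·(-42) - (-27)·(-6) = 126 - 162 = -36
Since det(C) ≠ 0, rank(C) = 2 and the system is completely controllable.

-36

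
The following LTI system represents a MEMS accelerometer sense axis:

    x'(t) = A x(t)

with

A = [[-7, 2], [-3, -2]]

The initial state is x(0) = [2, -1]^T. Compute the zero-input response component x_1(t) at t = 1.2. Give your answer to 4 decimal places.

det(sI - A) = s^2 - (tr A)s + det A, with tr A = (-7) + (-2) = -9 and det A = (-7)·(-2) - 2·(-3) = 14 - (-6) = 20.
So p(s) = det(sI - A) = s^2 + 9s + 20.
Factor s^2 + 9s + 20: two numbers with sum -9 and product 20 are -4 and -5, so s^2 + 9s + 20 = (s + 4)(s + 5).
Hence p(s) = (s + 4) (s + 5), with roots -5, -4.
The eigenvalues -5, -4 are distinct and real, so A is diagonalisable and x(t) = e^{At} x(0) = V diag(e^{λ_i t}) V^{-1} x(0), where the columns of V are the eigenvectors.
λ = -5: A - (-5)I = [[-2, 2], [-3, 3]]. Row 1 gives (-2)·v1 + 2·v2 = 0, so take v_1 = [-1, -1]^T.
λ = -4: A - (-4)I = [[-3, 2], [-3, 2]]. Row 1 gives (-3)·v1 + 2·v2 = 0, so take v_2 = [2, 3]^T.
V = [v_1 v_2] = [[-1, 2], [-1, 3]] has det V = -1, so V^{-1} = adj(V)/det V = [[-3, 2], [-1, 1]].
Modal coordinates z(0) = V^{-1} x(0): (-3)·2 + 2·(-1) = -8; (-1)·2 + 1·(-1) = -3; so z(0) = [-8, -3]^T.
x_1(t) = Σ_i (v_i)_1 · z_i(0) · e^{λ_i t} (row 1 of V times the modal terms).
x_1(1.2) = (-1)·(-8)·e^{-5·1.2} + 2·(-3)·e^{-4·1.2} = 8·0.002479 + (-6)·0.008230 = -0.0295.

-0.0295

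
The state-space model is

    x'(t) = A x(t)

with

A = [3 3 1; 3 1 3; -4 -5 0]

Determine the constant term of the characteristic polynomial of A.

2

Expand det(sI - A) for the 3×3 matrix.
p(s) = s^3 - 4s^2 + 13s + 2.
(Check: constant term = det(-A) = (-1)^3 det A = 2; coefficient of s^2 = -tr A = -4.)
The constant term is 2.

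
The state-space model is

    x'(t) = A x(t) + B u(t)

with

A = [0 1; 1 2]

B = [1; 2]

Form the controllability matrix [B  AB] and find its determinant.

1

AB = [[2], [5]]
Controllability matrix C = [B  AB] = [[1, 2], [2, 5]]
det(C) = 1·5 - 2·2 = 5 - 4 = 1
Since det(C) ≠ 0, rank(C) = 2 and the system is completely controllable.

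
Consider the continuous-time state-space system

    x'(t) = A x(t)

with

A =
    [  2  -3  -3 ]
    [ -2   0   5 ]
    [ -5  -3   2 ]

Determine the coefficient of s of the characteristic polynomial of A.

-2

Expand det(sI - A) for the 3×3 matrix.
p(s) = s^3 - 4s^2 - 2s - 75.
(Check: constant term = det(-A) = (-1)^3 det A = -75; coefficient of s^2 = -tr A = -4.)
The coefficient of s is -2.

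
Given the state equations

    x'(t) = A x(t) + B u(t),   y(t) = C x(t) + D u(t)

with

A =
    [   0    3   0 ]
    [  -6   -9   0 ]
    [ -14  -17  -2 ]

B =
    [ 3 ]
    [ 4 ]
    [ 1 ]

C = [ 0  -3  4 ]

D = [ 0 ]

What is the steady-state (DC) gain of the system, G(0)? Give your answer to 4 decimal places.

G(0) = C(-A)^{-1}B + D = -C A^{-1} B + D.
det A = -36, so A^{-1} = (1/-36)·adj(A) = [[-1/2, -1/6, 0], [1/3, 0, 0], [2/3, 7/6, -1/2]]
A^{-1} B = [-13/6, 1, 37/6]^T
C A^{-1} B = 65/3
G(0) = D - C A^{-1} B = 0 - (65/3) = -65/3 ≈ -21.6667

-21.6667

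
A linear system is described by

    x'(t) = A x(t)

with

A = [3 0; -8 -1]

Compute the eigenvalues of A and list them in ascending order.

det(sI - A) = s^2 - (tr A)s + det A, with tr A = 3 + (-1) = 2 and det A = 3·(-1) - 0·(-8) = -3 - 0 = -3.
So p(s) = det(sI - A) = s^2 - 2s - 3.
Factor s^2 - 2s - 3: two numbers with sum 2 and product -3 are 3 and -1, so s^2 - 2s - 3 = (s - 3)(s + 1).
Hence p(s) = (s - 3) (s + 1), with roots -1, 3.
At least one eigenvalue has non-negative real part, so the system is not asymptotically stable.

-1, 3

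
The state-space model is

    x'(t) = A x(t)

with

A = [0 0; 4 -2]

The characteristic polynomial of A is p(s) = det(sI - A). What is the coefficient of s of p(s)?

2

For a 2×2 matrix, det(sI - A) = s^2 - (tr A)s + det A.
tr A = -2, det A = 0.
So p(s) = s^2 + 2s.
The coefficient of s is 2.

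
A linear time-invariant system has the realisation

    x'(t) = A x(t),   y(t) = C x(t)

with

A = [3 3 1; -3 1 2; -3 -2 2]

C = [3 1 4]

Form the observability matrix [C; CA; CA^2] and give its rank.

3

CA = [[-6, 2, 13]]
CA^2 = [[-63, -42, 24]]
Observability matrix O = [C; CA; CA^2] = [[3, 1, 4], [-6, 2, 13], [-63, -42, 24]]
det(O) = 3·(2·24 - 13·(-42)) - 1·((-6)·24 - 13·(-63)) + 4·((-6)·(-42) - 2·(-63)) = 3·594 - 1·675 + 4·378 = 2619 ≠ 0, so rank(O) = 3.
rank(O) = 3 = n, so the pair (A, C) is completely observable.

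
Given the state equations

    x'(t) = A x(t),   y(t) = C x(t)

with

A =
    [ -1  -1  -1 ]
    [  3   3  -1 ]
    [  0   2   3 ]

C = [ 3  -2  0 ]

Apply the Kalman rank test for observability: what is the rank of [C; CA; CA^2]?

CA = [[-9, -9, -1]]
CA^2 = [[-18, -20, 15]]
Observability matrix O = [C; CA; CA^2] = [[3, -2, 0], [-9, -9, -1], [-18, -20, 15]]
det(O) = 3·((-9)·15 - (-1)·(-20)) - (-2)·((-9)·15 - (-1)·(-18)) + 0·((-9)·(-20) - (-9)·(-18)) = 3·(-155) - (-2)·(-153) + 0·18 = -771 ≠ 0, so rank(O) = 3.
rank(O) = 3 = n, so the pair (A, C) is completely observable.

3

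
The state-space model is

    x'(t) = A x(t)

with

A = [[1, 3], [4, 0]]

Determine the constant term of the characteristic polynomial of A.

-12

For a 2×2 matrix, det(sI - A) = s^2 - (tr A)s + det A.
tr A = 1, det A = -12.
So p(s) = s^2 - s - 12.
The constant term is -12.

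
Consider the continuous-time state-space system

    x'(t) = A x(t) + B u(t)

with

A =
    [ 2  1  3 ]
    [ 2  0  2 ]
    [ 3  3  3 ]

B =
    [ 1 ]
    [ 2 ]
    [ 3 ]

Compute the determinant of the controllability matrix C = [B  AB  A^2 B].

252

AB = [[13], [8], [18]]
A^2B = [[88], [62], [117]]
Controllability matrix C = [B  AB  A^2B] = [[1, 13, 88], [2, 8, 62], [3, 18, 117]]
Expanding along the first row, det(C) = 1·(8·117 - 62·18) - 13·(2·117 - 62·3) + 88·(2·18 - 8·3) = 1·(-180) - 13·48 + 88·12 = 252
Since det(C) ≠ 0, rank(C) = 3 and the system is completely controllable.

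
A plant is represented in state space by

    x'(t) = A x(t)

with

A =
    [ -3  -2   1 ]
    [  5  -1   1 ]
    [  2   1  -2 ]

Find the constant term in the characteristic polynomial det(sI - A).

Expand det(sI - A) for the 3×3 matrix.
p(s) = s^3 + 6s^2 + 18s + 20.
(Check: constant term = det(-A) = (-1)^3 det A = 20; coefficient of s^2 = -tr A = 6.)
The constant term is 20.

20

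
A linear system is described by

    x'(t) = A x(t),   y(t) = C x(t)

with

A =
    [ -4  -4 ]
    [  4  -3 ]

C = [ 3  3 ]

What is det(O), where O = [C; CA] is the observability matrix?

-63

CA = [[0, -21]]
Observability matrix O = [C; CA] = [[3, 3], [0, -21]]
det(O) = 3·(-21) - 3·0 = -63 - 0 = -63
Since det(O) ≠ 0, rank(O) = 2 and the system is completely observable.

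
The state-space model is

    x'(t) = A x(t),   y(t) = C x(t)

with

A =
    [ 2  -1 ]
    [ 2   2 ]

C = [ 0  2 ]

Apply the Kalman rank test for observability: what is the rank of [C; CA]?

2

CA = [[4, 4]]
Observability matrix O = [C; CA] = [[0, 2], [4, 4]]
det(O) = 0·4 - 2·4 = 0 - 8 = -8 ≠ 0, so rank(O) = 2.
rank(O) = 2 = n, so the pair (A, C) is completely observable.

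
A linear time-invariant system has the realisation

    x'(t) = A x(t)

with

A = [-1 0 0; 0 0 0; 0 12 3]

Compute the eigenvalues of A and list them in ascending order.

-1, 0, 3

det(sI - A) = s^3 - (tr A)s^2 + (M11 + M22 + M33)s - det A, where Mii is the 2×2 principal minor of A obtained by deleting row i and column i.
tr A = (-1) + 0 + 3 = 2; M11 = 0·3 - 0·12 = 0 - 0 = 0; M22 = (-1)·3 - 0·0 = -3 - 0 = -3; M33 = (-1)·0 - 0·0 = 0 - 0 = 0; sum of minors = -3.
det A = (-1)·(0·3 - 0·12) - 0·(0·3 - 0·0) + 0·(0·12 - 0·0) = (-1)·0 - 0·0 + 0·0 = 0.
So p(s) = det(sI - A) = s^3 - 2s^2 - 3s.
The constant term is 0, so p(s) = s(s^2 - 2s - 3).
Factor s^2 - 2s - 3: two numbers with sum 2 and product -3 are 3 and -1, so s^2 - 2s - 3 = (s - 3)(s + 1).
Hence p(s) = s (s - 3) (s + 1), with roots -1, 0, 3.
At least one eigenvalue has non-negative real part, so the system is not asymptotically stable.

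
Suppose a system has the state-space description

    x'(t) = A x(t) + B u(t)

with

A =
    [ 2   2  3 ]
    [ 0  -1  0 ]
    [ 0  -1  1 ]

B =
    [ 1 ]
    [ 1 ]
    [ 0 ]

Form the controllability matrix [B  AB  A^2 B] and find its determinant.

AB = [[4], [-1], [-1]]
A^2B = [[3], [1], [0]]
Controllability matrix C = [B  AB  A^2B] = [[1, 4, 3], [1, -1, 1], [0, -1, 0]]
Expanding along the first row, det(C) = 1·((-1)·0 - 1·(-1)) - 4·(1·0 - 1·0) + 3·(1·(-1) - (-1)·0) = 1·1 - 4·0 + 3·(-1) = -2
Since det(C) ≠ 0, rank(C) = 3 and the system is completely controllable.

-2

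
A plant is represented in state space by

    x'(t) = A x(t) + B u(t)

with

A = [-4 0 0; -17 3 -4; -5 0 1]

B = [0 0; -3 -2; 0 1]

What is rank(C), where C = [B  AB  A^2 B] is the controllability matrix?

AB = [[0, 0], [-9, -10], [0, 1]]
A^2B = [[0, 0], [-27, -34], [0, 1]]
Controllability matrix C = [B  AB  A^2B] = [[0, 0, 0, 0, 0, 0], [-3, -2, -9, -10, -27, -34], [0, 1, 0, 1, 0, 1]]
Row 1 of C is identically zero, so rank(C) ≤ 2.
The 2×2 minor from rows 2, 3, columns 1, 2 is (-3)·1 - (-2)·0 = -3 - 0 = -3 ≠ 0, so rank(C) = 2.
rank(C) = 2 < n = 3, so the pair (A, B) is not completely controllable.

2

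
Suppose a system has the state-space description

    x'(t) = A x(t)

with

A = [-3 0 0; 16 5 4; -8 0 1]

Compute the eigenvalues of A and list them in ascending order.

-3, 1, 5

det(sI - A) = s^3 - (tr A)s^2 + (M11 + M22 + M33)s - det A, where Mii is the 2×2 principal minor of A obtained by deleting row i and column i.
tr A = (-3) + 5 + 1 = 3; M11 = 5·1 - 4·0 = 5 - 0 = 5; M22 = (-3)·1 - 0·(-8) = -3 - 0 = -3; M33 = (-3)·5 - 0·16 = -15 - 0 = -15; sum of minors = -13.
det A = (-3)·(5·1 - 4·0) - 0·(16·1 - 4·(-8)) + 0·(16·0 - 5·(-8)) = (-3)·5 - 0·48 + 0·40 = -15.
So p(s) = det(sI - A) = s^3 - 3s^2 - 13s + 15.
Rational-root test: any integer root divides 15. Testing small divisors, s = 1 works: p(1) = 1 + (-3) + (-13) + 15 = 0, so (s - 1) is a factor.
Dividing, p(s) = (s - 1)(s^2 - 2s - 15).
Factor s^2 - 2s - 15: two numbers with sum 2 and product -15 are 5 and -3, so s^2 - 2s - 15 = (s - 5)(s + 3).
Hence p(s) = (s - 5) (s - 1) (s + 3), with roots -3, 1, 5.
At least one eigenvalue has non-negative real part, so the system is not asymptotically stable.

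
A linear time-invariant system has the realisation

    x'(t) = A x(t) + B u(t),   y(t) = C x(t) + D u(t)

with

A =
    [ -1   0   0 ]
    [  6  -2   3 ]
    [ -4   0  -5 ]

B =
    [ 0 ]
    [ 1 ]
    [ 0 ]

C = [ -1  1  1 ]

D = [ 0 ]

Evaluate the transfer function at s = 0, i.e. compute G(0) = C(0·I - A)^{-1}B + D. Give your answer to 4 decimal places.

G(0) = C(-A)^{-1}B + D = -C A^{-1} B + D.
det A = -10, so A^{-1} = (1/-10)·adj(A) = [[-1, 0, 0], [-9/5, -1/2, -3/10], [4/5, 0, -1/5]]
A^{-1} B = [0, -1/2, 0]^T
C A^{-1} B = -1/2
G(0) = D - C A^{-1} B = 0 - (-1/2) = 1/2 ≈ 0.5000

0.5000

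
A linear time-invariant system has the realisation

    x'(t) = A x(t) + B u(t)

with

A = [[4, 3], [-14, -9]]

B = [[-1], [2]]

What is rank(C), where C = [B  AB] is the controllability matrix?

1

AB = [[2], [-4]]
Controllability matrix C = [B  AB] = [[-1, 2], [2, -4]]
Every column of C is a scalar multiple of column 1 = [-1, 2] (multipliers 1, -2), so the columns span a one-dimensional space.
C ≠ 0, hence rank(C) = 1.
rank(C) = 1 < n = 2, so the pair (A, B) is not completely controllable.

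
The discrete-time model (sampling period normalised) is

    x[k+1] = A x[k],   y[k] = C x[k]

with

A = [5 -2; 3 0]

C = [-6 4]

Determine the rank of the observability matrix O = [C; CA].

CA = [[-18, 12]]
Observability matrix O = [C; CA] = [[-6, 4], [-18, 12]]
Every row of O is a scalar multiple of row 1 = [-6, 4] (multipliers 1, 3), so the rows span a one-dimensional space.
O ≠ 0, hence rank(O) = 1.
rank(O) = 1 < n = 2, so the pair (A, C) is not completely observable.

1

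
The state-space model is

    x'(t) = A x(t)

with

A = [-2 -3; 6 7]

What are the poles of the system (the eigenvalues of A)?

det(sI - A) = s^2 - (tr A)s + det A, with tr A = (-2) + 7 = 5 and det A = (-2)·7 - (-3)·6 = -14 - (-18) = 4.
So p(s) = det(sI - A) = s^2 - 5s + 4.
Factor s^2 - 5s + 4: two numbers with sum 5 and product 4 are 4 and 1, so s^2 - 5s + 4 = (s - 4)(s - 1).
Hence p(s) = (s - 4) (s - 1), with roots 1, 4.
At least one eigenvalue has non-negative real part, so the system is not asymptotically stable.

1, 4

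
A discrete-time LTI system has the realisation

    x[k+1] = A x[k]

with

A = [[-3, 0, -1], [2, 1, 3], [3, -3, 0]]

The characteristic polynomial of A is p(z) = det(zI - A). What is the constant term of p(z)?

18

Expand det(zI - A) for the 3×3 matrix.
p(z) = z^3 + 2z^2 + 9z + 18.
(Check: constant term = det(-A) = (-1)^3 det A = 18; coefficient of z^2 = -tr A = 2.)
The constant term is 18.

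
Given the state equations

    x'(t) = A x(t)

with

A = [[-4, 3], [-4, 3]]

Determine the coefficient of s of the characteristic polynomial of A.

For a 2×2 matrix, det(sI - A) = s^2 - (tr A)s + det A.
tr A = -1, det A = 0.
So p(s) = s^2 + s.
The coefficient of s is 1.

1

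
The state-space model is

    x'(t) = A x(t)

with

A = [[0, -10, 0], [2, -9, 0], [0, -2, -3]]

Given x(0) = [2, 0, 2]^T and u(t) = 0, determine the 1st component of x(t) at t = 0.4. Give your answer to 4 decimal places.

det(sI - A) = s^3 - (tr A)s^2 + (M11 + M22 + M33)s - det A, where Mii is the 2×2 principal minor of A obtained by deleting row i and column i.
tr A = 0 + (-9) + (-3) = -12; M11 = (-9)·(-3) - 0·(-2) = 27 - 0 = 27; M22 = 0·(-3) - 0·0 = 0 - 0 = 0; M33 = 0·(-9) - (-10)·2 = 0 - (-20) = 20; sum of minors = 47.
det A = 0·((-9)·(-3) - 0·(-2)) - (-10)·(2·(-3) - 0·0) + 0·(2·(-2) - (-9)·0) = 0·27 - (-10)·(-6) + 0·(-4) = -60.
So p(s) = det(sI - A) = s^3 + 12s^2 + 47s + 60.
Rational-root test: any integer root divides 60. Testing small divisors, s = -3 works: p(-3) = -27 + 108 + (-141) + 60 = 0, so (s + 3) is a factor.
Dividing, p(s) = (s + 3)(s^2 + 9s + 20).
Factor s^2 + 9s + 20: two numbers with sum -9 and product 20 are -4 and -5, so s^2 + 9s + 20 = (s + 4)(s + 5).
Hence p(s) = (s + 3) (s + 4) (s + 5), with roots -5, -4, -3.
The eigenvalues -5, -4, -3 are distinct and real, so A is diagonalisable and x(t) = e^{At} x(0) = V diag(e^{λ_i t}) V^{-1} x(0), where the columns of V are the eigenvectors.
λ = -5: A - (-5)I = [[5, -10, 0], [2, -4, 0], [0, -2, 2]]. v must be orthogonal to every row; (row 1) × (row 3) = [-20, -10, -10], so take v_1 = [2, 1, 1]^T.
λ = -4: A - (-4)I = [[4, -10, 0], [2, -5, 0], [0, -2, 1]]. v must be orthogonal to every row; (row 1) × (row 3) = [-10, -4, -8], so take v_2 = [5, 2, 4]^T.
λ = -3: A - (-3)I = [[3, -10, 0], [2, -6, 0], [0, -2, 0]]. v must be orthogonal to every row; (row 1) × (row 2) = [0, 0, 2], so take v_3 = [0, 0, 1]^T.
V = [v_1 v_2 v_3] = [[2, 5, 0], [1, 2, 0], [1, 4, 1]] has det V = -1, so V^{-1} = adj(V)/det V = [[-2, 5, 0], [1, -2, 0], [-2, 3, 1]].
Modal coordinates z(0) = V^{-1} x(0): (-2)·2 + 5·0 + 0·2 = -4; 1·2 + (-2)·0 + 0·2 = 2; (-2)·2 + 3·0 + 1·2 = -2; so z(0) = [-4, 2, -2]^T.
x_1(t) = Σ_i (v_i)_1 · z_i(0) · e^{λ_i t} (row 1 of V times the modal terms).
x_1(0.4) = 2·(-4)·e^{-5·0.4} + 5·2·e^{-4·0.4} + 0·(-2)·e^{-3·0.4} = (-8)·0.135335 + 10·0.201897 + 0·0.301194 = 0.9363.

0.9363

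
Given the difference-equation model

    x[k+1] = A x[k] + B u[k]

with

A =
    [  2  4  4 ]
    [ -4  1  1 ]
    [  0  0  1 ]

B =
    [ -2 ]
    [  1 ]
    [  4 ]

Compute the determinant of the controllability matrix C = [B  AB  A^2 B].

-8352

AB = [[16], [13], [4]]
A^2B = [[100], [-47], [4]]
Controllability matrix C = [B  AB  A^2B] = [[-2, 16, 100], [1, 13, -47], [4, 4, 4]]
Expanding along the first row, det(C) = (-2)·(13·4 - (-47)·4) - 16·(1·4 - (-47)·4) + 100·(1·4 - 13·4) = (-2)·240 - 16·192 + 100·(-48) = -8352
Since det(C) ≠ 0, rank(C) = 3 and the system is completely controllable.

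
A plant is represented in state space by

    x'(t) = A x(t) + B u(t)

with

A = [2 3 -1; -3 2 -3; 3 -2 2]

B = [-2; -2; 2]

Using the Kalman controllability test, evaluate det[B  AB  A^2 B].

-208

AB = [[-12], [-4], [2]]
A^2B = [[-38], [22], [-24]]
Controllability matrix C = [B  AB  A^2B] = [[-2, -12, -38], [-2, -4, 22], [2, 2, -24]]
Expanding along the first row, det(C) = (-2)·((-4)·(-24) - 22·2) - (-12)·((-2)·(-24) - 22·2) + (-38)·((-2)·2 - (-4)·2) = (-2)·52 - (-12)·4 + (-38)·4 = -208
Since det(C) ≠ 0, rank(C) = 3 and the system is completely controllable.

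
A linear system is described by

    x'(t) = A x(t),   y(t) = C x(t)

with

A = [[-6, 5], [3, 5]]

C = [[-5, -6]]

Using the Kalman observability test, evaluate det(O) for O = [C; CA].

CA = [[12, -55]]
Observability matrix O = [C; CA] = [[-5, -6], [12, -55]]
det(O) = (-5)·(-55) - (-6)·12 = 275 - (-72) = 347
Since det(O) ≠ 0, rank(O) = 2 and the system is completely observable.

347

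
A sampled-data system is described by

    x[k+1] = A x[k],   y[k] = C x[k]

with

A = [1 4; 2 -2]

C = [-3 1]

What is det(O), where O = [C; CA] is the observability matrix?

43

CA = [[-1, -14]]
Observability matrix O = [C; CA] = [[-3, 1], [-1, -14]]
det(O) = (-3)·(-14) - 1·(-1) = 42 - (-1) = 43
Since det(O) ≠ 0, rank(O) = 2 and the system is completely observable.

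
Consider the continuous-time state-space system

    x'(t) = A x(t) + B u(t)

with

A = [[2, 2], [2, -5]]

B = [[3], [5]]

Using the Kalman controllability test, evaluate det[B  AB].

AB = [[16], [-19]]
Controllability matrix C = [B  AB] = [[3, 16], [5, -19]]
det(C) = 3·(-19) - 16·5 = -57 - 80 = -137
Since det(C) ≠ 0, rank(C) = 2 and the system is completely controllable.

-137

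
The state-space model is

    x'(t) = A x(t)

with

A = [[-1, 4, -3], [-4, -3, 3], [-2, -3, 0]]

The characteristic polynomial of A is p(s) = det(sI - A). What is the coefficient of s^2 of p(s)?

4

Expand det(sI - A) for the 3×3 matrix.
p(s) = s^3 + 4s^2 + 22s + 51.
(Check: constant term = det(-A) = (-1)^3 det A = 51; coefficient of s^2 = -tr A = 4.)
The coefficient of s^2 is 4.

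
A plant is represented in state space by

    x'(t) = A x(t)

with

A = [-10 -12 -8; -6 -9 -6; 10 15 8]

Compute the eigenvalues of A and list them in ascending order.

-6, -3, -2

det(sI - A) = s^3 - (tr A)s^2 + (M11 + M22 + M33)s - det A, where Mii is the 2×2 principal minor of A obtained by deleting row i and column i.
tr A = (-10) + (-9) + 8 = -11; M11 = (-9)·8 - (-6)·15 = -72 - (-90) = 18; M22 = (-10)·8 - (-8)·10 = -80 - (-80) = 0; M33 = (-10)·(-9) - (-12)·(-6) = 90 - 72 = 18; sum of minors = 36.
det A = (-10)·((-9)·8 - (-6)·15) - (-12)·((-6)·8 - (-6)·10) + (-8)·((-6)·15 - (-9)·10) = (-10)·18 - (-12)·12 + (-8)·0 = -36.
So p(s) = det(sI - A) = s^3 + 11s^2 + 36s + 36.
Rational-root test: any integer root divides 36. Testing small divisors, s = -2 works: p(-2) = -8 + 44 + (-72) + 36 = 0, so (s + 2) is a factor.
Dividing, p(s) = (s + 2)(s^2 + 9s + 18).
Factor s^2 + 9s + 18: two numbers with sum -9 and product 18 are -3 and -6, so s^2 + 9s + 18 = (s + 3)(s + 6).
Hence p(s) = (s + 2) (s + 3) (s + 6), with roots -6, -3, -2.
All eigenvalues have negative real part, so the system is asymptotically stable.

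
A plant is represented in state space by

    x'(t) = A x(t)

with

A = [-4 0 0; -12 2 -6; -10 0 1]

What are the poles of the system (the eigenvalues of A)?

-4, 1, 2

det(sI - A) = s^3 - (tr A)s^2 + (M11 + M22 + M33)s - det A, where Mii is the 2×2 principal minor of A obtained by deleting row i and column i.
tr A = (-4) + 2 + 1 = -1; M11 = 2·1 - (-6)·0 = 2 - 0 = 2; M22 = (-4)·1 - 0·(-10) = -4 - 0 = -4; M33 = (-4)·2 - 0·(-12) = -8 - 0 = -8; sum of minors = -10.
det A = (-4)·(2·1 - (-6)·0) - 0·((-12)·1 - (-6)·(-10)) + 0·((-12)·0 - 2·(-10)) = (-4)·2 - 0·(-72) + 0·20 = -8.
So p(s) = det(sI - A) = s^3 + s^2 - 10s + 8.
Rational-root test: any integer root divides 8. Testing small divisors, s = 1 works: p(1) = 1 + 1 + (-10) + 8 = 0, so (s - 1) is a factor.
Dividing, p(s) = (s - 1)(s^2 + 2s - 8).
Factor s^2 + 2s - 8: two numbers with sum -2 and product -8 are 2 and -4, so s^2 + 2s - 8 = (s - 2)(s + 4).
Hence p(s) = (s - 2) (s - 1) (s + 4), with roots -4, 1, 2.
At least one eigenvalue has non-negative real part, so the system is not asymptotically stable.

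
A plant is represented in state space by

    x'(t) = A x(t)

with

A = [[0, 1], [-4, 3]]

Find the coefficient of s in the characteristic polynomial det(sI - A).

-3

For a 2×2 matrix, det(sI - A) = s^2 - (tr A)s + det A.
tr A = 3, det A = 4.
So p(s) = s^2 - 3s + 4.
The coefficient of s is -3.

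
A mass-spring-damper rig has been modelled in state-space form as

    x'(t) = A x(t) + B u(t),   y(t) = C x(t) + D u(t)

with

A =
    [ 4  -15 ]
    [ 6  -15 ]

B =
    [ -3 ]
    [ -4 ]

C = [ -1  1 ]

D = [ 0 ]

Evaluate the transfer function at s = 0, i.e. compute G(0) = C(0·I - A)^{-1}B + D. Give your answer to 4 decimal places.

G(0) = C(-A)^{-1}B + D = -C A^{-1} B + D.
det A = 30, so A^{-1} = (1/30)·adj(A) = [[-1/2, 1/2], [-1/5, 2/15]]
A^{-1} B = [-1/2, 1/15]^T
C A^{-1} B = 17/30
G(0) = D - C A^{-1} B = 0 - (17/30) = -17/30 ≈ -0.5667

-0.5667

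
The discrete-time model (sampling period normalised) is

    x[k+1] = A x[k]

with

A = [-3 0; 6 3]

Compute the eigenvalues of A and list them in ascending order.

det(zI - A) = z^2 - (tr A)z + det A, with tr A = (-3) + 3 = 0 and det A = (-3)·3 - 0·6 = -9 - 0 = -9.
So p(z) = det(zI - A) = z^2 - 9.
Factor z^2 - 9: two numbers with sum 0 and product -9 are 3 and -3, so z^2 - 9 = (z - 3)(z + 3).
Hence p(z) = (z - 3) (z + 3), with roots -3, 3.

-3, 3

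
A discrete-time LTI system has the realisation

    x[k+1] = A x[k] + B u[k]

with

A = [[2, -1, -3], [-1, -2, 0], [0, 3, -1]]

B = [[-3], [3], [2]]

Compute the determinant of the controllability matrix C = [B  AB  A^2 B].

AB = [[-15], [-3], [7]]
A^2B = [[-48], [21], [-16]]
Controllability matrix C = [B  AB  A^2B] = [[-3, -15, -48], [3, -3, 21], [2, 7, -16]]
Expanding along the first row, det(C) = (-3)·((-3)·(-16) - 21·7) - (-15)·(3·(-16) - 21·2) + (-48)·(3·7 - (-3)·2) = (-3)·(-99) - (-15)·(-90) + (-48)·27 = -2349
Since det(C) ≠ 0, rank(C) = 3 and the system is completely controllable.

-2349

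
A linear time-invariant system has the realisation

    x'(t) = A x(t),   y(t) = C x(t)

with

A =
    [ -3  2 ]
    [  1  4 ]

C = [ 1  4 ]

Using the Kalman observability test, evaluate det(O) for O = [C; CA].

CA = [[1, 18]]
Observability matrix O = [C; CA] = [[1, 4], [1, 18]]
det(O) = 1·18 - 4·1 = 18 - 4 = 14
Since det(O) ≠ 0, rank(O) = 2 and the system is completely observable.

14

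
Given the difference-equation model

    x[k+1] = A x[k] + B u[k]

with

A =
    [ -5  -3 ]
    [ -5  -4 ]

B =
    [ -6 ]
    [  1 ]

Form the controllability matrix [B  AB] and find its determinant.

AB = [[27], [26]]
Controllability matrix C = [B  AB] = [[-6, 27], [1, 26]]
det(C) = (-6)·26 - 27·1 = -156 - 27 = -183
Since det(C) ≠ 0, rank(C) = 2 and the system is completely controllable.

-183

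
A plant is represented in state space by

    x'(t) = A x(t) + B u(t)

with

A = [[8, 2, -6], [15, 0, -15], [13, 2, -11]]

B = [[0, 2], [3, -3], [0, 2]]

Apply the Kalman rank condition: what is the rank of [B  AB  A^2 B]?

AB = [[6, -2], [0, 0], [6, -2]]
A^2B = [[12, -4], [0, 0], [12, -4]]
Controllability matrix C = [B  AB  A^2B] = [[0, 2, 6, -2, 12, -4], [3, -3, 0, 0, 0, 0], [0, 2, 6, -2, 12, -4]]
The rows r1, r2, r3 of C are linearly dependent: -r1 + r3 = 0 (check each entry), so rank(C) ≤ 2.
The 2×2 minor from rows 1, 2, columns 1, 2 is 0·(-3) - 2·3 = 0 - 6 = -6 ≠ 0, so rank(C) = 2.
rank(C) = 2 < n = 3, so the pair (A, B) is not completely controllable.

2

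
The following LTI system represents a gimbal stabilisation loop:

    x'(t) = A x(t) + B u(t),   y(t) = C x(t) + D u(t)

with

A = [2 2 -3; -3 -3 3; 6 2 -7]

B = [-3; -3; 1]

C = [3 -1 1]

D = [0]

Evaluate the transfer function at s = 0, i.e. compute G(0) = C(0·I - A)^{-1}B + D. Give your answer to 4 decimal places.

-23.0000

G(0) = C(-A)^{-1}B + D = -C A^{-1} B + D.
det A = -12, so A^{-1} = (1/-12)·adj(A) = [[-5/4, -2/3, 1/4], [1/4, -1/3, -1/4], [-1, -2/3, 0]]
A^{-1} B = [6, 0, 5]^T
C A^{-1} B = 23
G(0) = D - C A^{-1} B = 0 - (23) = -23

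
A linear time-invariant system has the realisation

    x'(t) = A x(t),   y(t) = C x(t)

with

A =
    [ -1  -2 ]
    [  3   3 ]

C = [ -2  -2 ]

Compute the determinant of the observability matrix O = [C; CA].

-4

CA = [[-4, -2]]
Observability matrix O = [C; CA] = [[-2, -2], [-4, -2]]
det(O) = (-2)·(-2) - (-2)·(-4) = 4 - 8 = -4
Since det(O) ≠ 0, rank(O) = 2 and the system is completely observable.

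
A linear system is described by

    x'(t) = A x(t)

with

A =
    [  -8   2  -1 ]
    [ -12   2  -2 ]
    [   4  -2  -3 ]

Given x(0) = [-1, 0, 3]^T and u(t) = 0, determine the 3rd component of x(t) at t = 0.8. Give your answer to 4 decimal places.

det(sI - A) = s^3 - (tr A)s^2 + (M11 + M22 + M33)s - det A, where Mii is the 2×2 principal minor of A obtained by deleting row i and column i.
tr A = (-8) + 2 + (-3) = -9; M11 = 2·(-3) - (-2)·(-2) = -6 - 4 = -10; M22 = (-8)·(-3) - (-1)·4 = 24 - (-4) = 28; M33 = (-8)·2 - 2·(-12) = -16 - (-24) = 8; sum of minors = 26.
det A = (-8)·(2·(-3) - (-2)·(-2)) - 2·((-12)·(-3) - (-2)·4) + (-1)·((-12)·(-2) - 2·4) = (-8)·(-10) - 2·44 + (-1)·16 = -24.
So p(s) = det(sI - A) = s^3 + 9s^2 + 26s + 24.
Rational-root test: any integer root divides 24. Testing small divisors, s = -2 works: p(-2) = -8 + 36 + (-52) + 24 = 0, so (s + 2) is a factor.
Dividing, p(s) = (s + 2)(s^2 + 7s + 12).
Factor s^2 + 7s + 12: two numbers with sum -7 and product 12 are -3 and -4, so s^2 + 7s + 12 = (s + 3)(s + 4).
Hence p(s) = (s + 2) (s + 3) (s + 4), with roots -4, -3, -2.
The eigenvalues -4, -3, -2 are distinct and real, so A is diagonalisable and x(t) = e^{At} x(0) = V diag(e^{λ_i t}) V^{-1} x(0), where the columns of V are the eigenvectors.
λ = -4: A - (-4)I = [[-4, 2, -1], [-12, 6, -2], [4, -2, 1]]. v must be orthogonal to every row; (row 1) × (row 2) = [2, 4, 0], so take v_1 = [1, 2, 0]^T.
λ = -3: A - (-3)I = [[-5, 2, -1], [-12, 5, -2], [4, -2, 0]]. v must be orthogonal to every row; (row 1) × (row 2) = [1, 2, -1], so take v_2 = [1, 2, -1]^T.
λ = -2: A - (-2)I = [[-6, 2, -1], [-12, 4, -2], [4, -2, -1]]. v must be orthogonal to every row; (row 1) × (row 3) = [-4, -10, 4], so take v_3 = [2, 5, -2]^T.
V = [v_1 v_2 v_3] = [[1, 1, 2], [2, 2, 5], [0, -1, -2]] has det V = 1, so V^{-1} = adj(V)/det V = [[1, 0, 1], [4, -2, -1], [-2, 1, 0]].
Modal coordinates z(0) = V^{-1} x(0): 1·(-1) + 0·0 + 1·3 = 2; 4·(-1) + (-2)·0 + (-1)·3 = -7; (-2)·(-1) + 1·0 + 0·3 = 2; so z(0) = [2, -7, 2]^T.
x_3(t) = Σ_i (v_i)_3 · z_i(0) · e^{λ_i t} (row 3 of V times the modal terms).
x_3(0.8) = 0·2·e^{-4·0.8} + (-1)·(-7)·e^{-3·0.8} + (-2)·2·e^{-2·0.8} = 0·0.040762 + 7·0.090718 + (-4)·0.201897 = -0.1726.

-0.1726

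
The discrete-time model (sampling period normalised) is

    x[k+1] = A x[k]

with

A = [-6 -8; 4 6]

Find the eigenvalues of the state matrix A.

-2, 2

det(zI - A) = z^2 - (tr A)z + det A, with tr A = (-6) + 6 = 0 and det A = (-6)·6 - (-8)·4 = -36 - (-32) = -4.
So p(z) = det(zI - A) = z^2 - 4.
Factor z^2 - 4: two numbers with sum 0 and product -4 are 2 and -2, so z^2 - 4 = (z - 2)(z + 2).
Hence p(z) = (z - 2) (z + 2), with roots -2, 2.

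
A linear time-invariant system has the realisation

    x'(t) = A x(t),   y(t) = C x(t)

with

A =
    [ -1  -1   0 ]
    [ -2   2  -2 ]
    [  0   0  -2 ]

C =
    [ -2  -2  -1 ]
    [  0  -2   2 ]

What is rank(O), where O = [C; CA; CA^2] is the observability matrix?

3

CA = [[6, -2, 6], [4, -4, 0]]
CA^2 = [[-2, -10, -8], [4, -12, 8]]
Observability matrix O = [C; CA; CA^2] = [[-2, -2, -1], [0, -2, 2], [6, -2, 6], [4, -4, 0], [-2, -10, -8], [4, -12, 8]]
Take the 3×3 submatrix of O formed by rows 1, 2, 3: [[-2, -2, -1], [0, -2, 2], [6, -2, 6]]. Its determinant is (-2)·((-2)·6 - 2·(-2)) - (-2)·(0·6 - 2·6) + (-1)·(0·(-2) - (-2)·6) = (-2)·(-8) - (-2)·(-12) + (-1)·12 = -20 ≠ 0.
So rank(O) ≥ 3; since O has 3 columns, rank(O) = 3.
rank(O) = 3 = n, so the pair (A, C) is completely observable.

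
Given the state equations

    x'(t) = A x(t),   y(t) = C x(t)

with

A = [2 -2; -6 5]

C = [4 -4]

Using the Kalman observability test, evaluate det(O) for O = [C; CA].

CA = [[32, -28]]
Observability matrix O = [C; CA] = [[4, -4], [32, -28]]
det(O) = 4·(-28) - (-4)·32 = -112 - (-128) = 16
Since det(O) ≠ 0, rank(O) = 2 and the system is completely observable.

16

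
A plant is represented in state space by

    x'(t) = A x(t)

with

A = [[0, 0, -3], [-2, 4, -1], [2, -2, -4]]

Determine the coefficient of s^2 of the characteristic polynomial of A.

Expand det(sI - A) for the 3×3 matrix.
p(s) = s^3 - 12s - 12.
(Check: constant term = det(-A) = (-1)^3 det A = -12; coefficient of s^2 = -tr A = 0.)
The coefficient of s^2 is 0.

0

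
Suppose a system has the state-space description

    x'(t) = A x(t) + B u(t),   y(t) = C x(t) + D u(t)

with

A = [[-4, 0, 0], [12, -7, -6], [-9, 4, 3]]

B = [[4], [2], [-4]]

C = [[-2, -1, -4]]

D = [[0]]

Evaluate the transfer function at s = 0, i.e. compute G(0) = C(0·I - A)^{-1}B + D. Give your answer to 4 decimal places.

32.6667

G(0) = C(-A)^{-1}B + D = -C A^{-1} B + D.
det A = -12, so A^{-1} = (1/-12)·adj(A) = [[-1/4, 0, 0], [-3/2, 1, 2], [5/4, -4/3, -7/3]]
A^{-1} B = [-1, -12, 35/3]^T
C A^{-1} B = -98/3
G(0) = D - C A^{-1} B = 0 - (-98/3) = 98/3 ≈ 32.6667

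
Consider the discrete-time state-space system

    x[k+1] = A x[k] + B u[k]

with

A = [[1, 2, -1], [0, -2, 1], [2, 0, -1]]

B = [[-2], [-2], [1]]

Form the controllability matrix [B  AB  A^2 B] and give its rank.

AB = [[-7], [5], [-5]]
A^2B = [[8], [-15], [-9]]
Controllability matrix C = [B  AB  A^2B] = [[-2, -7, 8], [-2, 5, -15], [1, -5, -9]]
det(C) = (-2)·(5·(-9) - (-15)·(-5)) - (-7)·((-2)·(-9) - (-15)·1) + 8·((-2)·(-5) - 5·1) = (-2)·(-120) - (-7)·33 + 8·5 = 511 ≠ 0, so rank(C) = 3.
rank(C) = 3 = n, so the pair (A, B) is completely controllable.

3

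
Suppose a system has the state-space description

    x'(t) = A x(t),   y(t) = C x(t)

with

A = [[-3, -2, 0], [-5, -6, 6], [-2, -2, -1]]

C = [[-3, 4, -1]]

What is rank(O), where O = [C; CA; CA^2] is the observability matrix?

2

CA = [[-9, -16, 25]]
CA^2 = [[57, 64, -121]]
Observability matrix O = [C; CA; CA^2] = [[-3, 4, -1], [-9, -16, 25], [57, 64, -121]]
The columns c1, c2, c3 of O are linearly dependent: c1 + c2 + c3 = 0 (check each entry), so rank(O) ≤ 2.
The 2×2 minor from rows 1, 2, columns 1, 2 is (-3)·(-16) - 4·(-9) = 48 - (-36) = 84 ≠ 0, so rank(O) = 2.
rank(O) = 2 < n = 3, so the pair (A, C) is not completely observable.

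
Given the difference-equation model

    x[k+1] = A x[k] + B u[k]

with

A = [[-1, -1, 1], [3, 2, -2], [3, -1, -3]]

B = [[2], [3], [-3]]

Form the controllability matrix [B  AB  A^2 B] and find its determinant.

-4500

AB = [[-8], [18], [12]]
A^2B = [[2], [-12], [-78]]
Controllability matrix C = [B  AB  A^2B] = [[2, -8, 2], [3, 18, -12], [-3, 12, -78]]
Expanding along the first row, det(C) = 2·(18·(-78) - (-12)·12) - (-8)·(3·(-78) - (-12)·(-3)) + 2·(3·12 - 18·(-3)) = 2·(-1260) - (-8)·(-270) + 2·90 = -4500
Since det(C) ≠ 0, rank(C) = 3 and the system is completely controllable.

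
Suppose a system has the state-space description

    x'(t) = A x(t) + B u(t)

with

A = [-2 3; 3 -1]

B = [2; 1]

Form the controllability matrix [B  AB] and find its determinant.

11

AB = [[-1], [5]]
Controllability matrix C = [B  AB] = [[2, -1], [1, 5]]
det(C) = 2·5 - (-1)·1 = 10 - (-1) = 11
Since det(C) ≠ 0, rank(C) = 2 and the system is completely controllable.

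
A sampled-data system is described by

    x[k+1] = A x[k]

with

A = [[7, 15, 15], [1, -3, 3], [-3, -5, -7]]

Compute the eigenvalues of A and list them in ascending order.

det(zI - A) = z^3 - (tr A)z^2 + (M11 + M22 + M33)z - det A, where Mii is the 2×2 principal minor of A obtained by deleting row i and column i.
tr A = 7 + (-3) + (-7) = -3; M11 = (-3)·(-7) - 3·(-5) = 21 - (-15) = 36; M22 = 7·(-7) - 15·(-3) = -49 - (-45) = -4; M33 = 7·(-3) - 15·1 = -21 - 15 = -36; sum of minors = -4.
det A = 7·((-3)·(-7) - 3·(-5)) - 15·(1·(-7) - 3·(-3)) + 15·(1·(-5) - (-3)·(-3)) = 7·36 - 15·2 + 15·(-14) = 12.
So p(z) = det(zI - A) = z^3 + 3z^2 - 4z - 12.
Rational-root test: any integer root divides -12. Testing small divisors, z = -2 works: p(-2) = -8 + 12 + 8 + (-12) = 0, so (z + 2) is a factor.
Dividing, p(z) = (z + 2)(z^2 + z - 6).
Factor z^2 + z - 6: two numbers with sum -1 and product -6 are 2 and -3, so z^2 + z - 6 = (z - 2)(z + 3).
Hence p(z) = (z - 2) (z + 2) (z + 3), with roots -3, -2, 2.

-3, -2, 2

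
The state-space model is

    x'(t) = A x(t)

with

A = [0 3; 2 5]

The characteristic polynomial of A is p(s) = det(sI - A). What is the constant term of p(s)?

For a 2×2 matrix, det(sI - A) = s^2 - (tr A)s + det A.
tr A = 5, det A = -6.
So p(s) = s^2 - 5s - 6.
The constant term is -6.

-6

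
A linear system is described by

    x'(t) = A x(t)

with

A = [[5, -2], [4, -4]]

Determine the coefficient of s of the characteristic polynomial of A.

-1

For a 2×2 matrix, det(sI - A) = s^2 - (tr A)s + det A.
tr A = 1, det A = -12.
So p(s) = s^2 - s - 12.
The coefficient of s is -1.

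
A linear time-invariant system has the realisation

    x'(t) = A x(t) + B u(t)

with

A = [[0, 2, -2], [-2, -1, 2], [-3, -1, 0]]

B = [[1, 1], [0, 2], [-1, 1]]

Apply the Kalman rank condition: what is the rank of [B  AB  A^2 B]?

AB = [[2, 2], [-4, -2], [-3, -5]]
A^2B = [[-2, 6], [-6, -12], [-2, -4]]
Controllability matrix C = [B  AB  A^2B] = [[1, 1, 2, 2, -2, 6], [0, 2, -4, -2, -6, -12], [-1, 1, -3, -5, -2, -4]]
Take the 3×3 submatrix of C formed by columns 1, 2, 3: [[1, 1, 2], [0, 2, -4], [-1, 1, -3]]. Its determinant is 1·(2·(-3) - (-4)·1) - 1·(0·(-3) - (-4)·(-1)) + 2·(0·1 - 2·(-1)) = 1·(-2) - 1·(-4) + 2·2 = 6 ≠ 0.
So rank(C) ≥ 3; since C has 3 rows, rank(C) = 3.
rank(C) = 3 = n, so the pair (A, B) is completely controllable.

3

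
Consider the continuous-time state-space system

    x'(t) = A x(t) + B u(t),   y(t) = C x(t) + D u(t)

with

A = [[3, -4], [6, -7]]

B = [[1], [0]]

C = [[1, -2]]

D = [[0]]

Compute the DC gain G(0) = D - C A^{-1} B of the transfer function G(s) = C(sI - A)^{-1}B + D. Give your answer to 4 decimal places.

G(0) = C(-A)^{-1}B + D = -C A^{-1} B + D.
det A = 3, so A^{-1} = (1/3)·adj(A) = [[-7/3, 4/3], [-2, 1]]
A^{-1} B = [-7/3, -2]^T
C A^{-1} B = 5/3
G(0) = D - C A^{-1} B = 0 - (5/3) = -5/3 ≈ -1.6667

-1.6667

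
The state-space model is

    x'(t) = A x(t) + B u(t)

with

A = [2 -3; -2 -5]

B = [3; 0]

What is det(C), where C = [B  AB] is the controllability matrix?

-18

AB = [[6], [-6]]
Controllability matrix C = [B  AB] = [[3, 6], [0, -6]]
det(C) = 3·(-6) - 6·0 = -18 - 0 = -18
Since det(C) ≠ 0, rank(C) = 2 and the system is completely controllable.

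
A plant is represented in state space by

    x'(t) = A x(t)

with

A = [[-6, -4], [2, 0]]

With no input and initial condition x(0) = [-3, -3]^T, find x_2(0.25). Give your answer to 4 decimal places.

-3.2515

det(sI - A) = s^2 - (tr A)s + det A, with tr A = (-6) + 0 = -6 and det A = (-6)·0 - (-4)·2 = 0 - (-8) = 8.
So p(s) = det(sI - A) = s^2 + 6s + 8.
Factor s^2 + 6s + 8: two numbers with sum -6 and product 8 are -2 and -4, so s^2 + 6s + 8 = (s + 2)(s + 4).
Hence p(s) = (s + 2) (s + 4), with roots -4, -2.
The eigenvalues -4, -2 are distinct and real, so A is diagonalisable and x(t) = e^{At} x(0) = V diag(e^{λ_i t}) V^{-1} x(0), where the columns of V are the eigenvectors.
λ = -4: A - (-4)I = [[-2, -4], [2, 4]]. Row 1 gives (-2)·v1 + (-4)·v2 = 0, so take v_1 = [2, -1]^T.
λ = -2: A - (-2)I = [[-4, -4], [2, 2]]. Row 1 gives (-4)·v1 + (-4)·v2 = 0, so take v_2 = [1, -1]^T.
V = [v_1 v_2] = [[2, 1], [-1, -1]] has det V = -1, so V^{-1} = adj(V)/det V = [[1, 1], [-1, -2]].
Modal coordinates z(0) = V^{-1} x(0): 1·(-3) + 1·(-3) = -6; (-1)·(-3) + (-2)·(-3) = 9; so z(0) = [-6, 9]^T.
x_2(t) = Σ_i (v_i)_2 · z_i(0) · e^{λ_i t} (row 2 of V times the modal terms).
x_2(0.25) = (-1)·(-6)·e^{-4·0.25} + (-1)·9·e^{-2·0.25} = 6·0.367879 + (-9)·0.606531 = -3.2515.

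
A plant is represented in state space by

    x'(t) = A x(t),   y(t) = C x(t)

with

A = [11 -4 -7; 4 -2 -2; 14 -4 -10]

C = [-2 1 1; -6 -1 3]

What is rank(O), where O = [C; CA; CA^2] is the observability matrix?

CA = [[-4, 2, 2], [-28, 14, 14]]
CA^2 = [[-8, 4, 4], [-56, 28, 28]]
Observability matrix O = [C; CA; CA^2] = [[-2, 1, 1], [-6, -1, 3], [-4, 2, 2], [-28, 14, 14], [-8, 4, 4], [-56, 28, 28]]
The columns c1, c2, c3 of O are linearly dependent: c1 + 2·c3 = 0 (check each entry), so rank(O) ≤ 2.
The 2×2 minor from rows 1, 2, columns 1, 2 is (-2)·(-1) - 1·(-6) = 2 - (-6) = 8 ≠ 0, so rank(O) = 2.
rank(O) = 2 < n = 3, so the pair (A, C) is not completely observable.

2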